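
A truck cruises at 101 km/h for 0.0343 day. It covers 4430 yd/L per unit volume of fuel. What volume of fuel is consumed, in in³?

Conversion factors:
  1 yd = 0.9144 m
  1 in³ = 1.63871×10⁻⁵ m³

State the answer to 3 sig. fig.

101 km/h → 28.0556 m/s
0.0343 day → 2963.52 s
d = v × t = 28.0556 × 2963.52 = 83143.3 m
4430 yd/L → 4.05079×10⁶ m/m³
V = d / (distance per unit fuel) = 83143.3 / 4.05079×10⁶ = 0.0205252 m³
In in³: 0.0205252 / 1.63871×10⁻⁵ = 1252.52 in³

1250 in³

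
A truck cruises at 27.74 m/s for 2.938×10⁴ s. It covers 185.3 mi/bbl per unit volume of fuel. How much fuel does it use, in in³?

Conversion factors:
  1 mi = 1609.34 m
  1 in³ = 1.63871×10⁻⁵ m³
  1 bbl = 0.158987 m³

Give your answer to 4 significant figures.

2.652×10⁴ in³

d = v × t = 27.74 × 29380 = 815001 m
185.3 mi/bbl → 1.87569×10⁶ m/m³
V = d / (distance per unit fuel) = 815001 / 1.87569×10⁶ = 0.434507 m³
In in³: 0.434507 / 1.63871×10⁻⁵ = 26515.2 in³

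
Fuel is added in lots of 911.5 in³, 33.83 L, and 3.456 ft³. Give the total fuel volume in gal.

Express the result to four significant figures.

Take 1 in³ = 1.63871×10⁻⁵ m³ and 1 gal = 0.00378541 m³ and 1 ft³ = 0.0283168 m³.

38.74 gal

911.5 in³ × 1.63871×10⁻⁵ → 0.0149368 m³
33.83 L × 0.001 → 0.03383 m³
3.456 ft³ × 0.0283168 → 0.0978629 m³
Total: 0.0149368 + 0.03383 + 0.0978629 = 0.14663 m³
In gal: 0.14663 / 0.00378541 = 38.7356 gal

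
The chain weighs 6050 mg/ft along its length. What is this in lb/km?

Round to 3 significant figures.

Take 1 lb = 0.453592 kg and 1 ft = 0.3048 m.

6050 mg/ft × 10⁻⁶ kg/mg ÷ 0.3048 m/ft = 0.0198491 kg/m
0.0198491 kg/m ÷ 0.453592 kg/lb × 1000 m/km = 43.7598 lb/km

43.8 lb/km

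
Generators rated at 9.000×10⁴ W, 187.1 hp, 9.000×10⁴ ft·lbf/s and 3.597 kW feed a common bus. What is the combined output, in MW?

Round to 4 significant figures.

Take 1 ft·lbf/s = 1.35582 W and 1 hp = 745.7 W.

0.3551 MW

9.000×10⁴ W (already W)
187.1 hp × 745.7 = 139520 W
9.000×10⁴ ft·lbf/s × 1.35582 = 122024 W
3.597 kW × 1000 = 3597 W
Combined: 90000 + 139520 + 122024 + 3597 = 355141 W
In MW: 355141 / 1000000 = 0.355141 MW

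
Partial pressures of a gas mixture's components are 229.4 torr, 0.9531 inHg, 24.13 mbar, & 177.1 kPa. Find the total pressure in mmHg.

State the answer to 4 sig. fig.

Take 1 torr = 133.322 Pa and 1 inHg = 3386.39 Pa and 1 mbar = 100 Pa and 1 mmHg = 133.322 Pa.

229.4 torr × 133.322 → 30584.1 Pa
0.9531 inHg × 3386.39 → 3227.57 Pa
24.13 mbar × 100 → 2413 Pa
177.1 kPa × 1000 → 177100 Pa
Total: 30584.1 + 3227.57 + 2413 + 177100 = 213325 Pa
In mmHg: 213325 / 133.322 = 1600.07 mmHg

1600 mmHg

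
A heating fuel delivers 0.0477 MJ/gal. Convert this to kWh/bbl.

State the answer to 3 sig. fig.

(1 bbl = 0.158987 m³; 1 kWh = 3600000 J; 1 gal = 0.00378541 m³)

0.556 kWh/bbl

0.0477 MJ/gal × 1000000 J/MJ ÷ 0.00378541 m³/gal = 1.2601×10⁷ J/m³
1.2601×10⁷ J/m³ ÷ 3600000 J/kWh × 0.158987 m³/bbl = 0.556499 kWh/bbl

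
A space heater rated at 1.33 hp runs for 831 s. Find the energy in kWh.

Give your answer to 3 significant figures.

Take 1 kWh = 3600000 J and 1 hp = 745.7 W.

0.229 kWh

1.33 hp × 745.7 → 991.781 W
E = P × t = 991.781 W × 831 s = 824170 J
824170 J ÷ (3600000 J/kWh) = 0.228936 kWh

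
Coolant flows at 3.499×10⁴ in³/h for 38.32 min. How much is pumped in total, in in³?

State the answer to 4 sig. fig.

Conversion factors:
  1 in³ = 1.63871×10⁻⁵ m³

2.235×10⁴ in³

3.499×10⁴ in³/h → 1.59274×10⁻⁴ m³/s
38.32 min → 2299.2 s
V = Q × t = 1.59274×10⁻⁴ × 2299.2 = 0.366203 m³
In in³: 0.366203 / 1.63871×10⁻⁵ = 22347 in³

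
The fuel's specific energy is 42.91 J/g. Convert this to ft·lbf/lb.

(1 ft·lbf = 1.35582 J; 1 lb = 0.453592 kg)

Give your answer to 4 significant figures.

1.436×10⁴ ft·lbf/lb

42.91 J/g ÷ 0.001 kg/g = 42910 J/kg
42910 J/kg ÷ 1.35582 J/ft·lbf × 0.453592 kg/lb = 14355.6 ft·lbf/lb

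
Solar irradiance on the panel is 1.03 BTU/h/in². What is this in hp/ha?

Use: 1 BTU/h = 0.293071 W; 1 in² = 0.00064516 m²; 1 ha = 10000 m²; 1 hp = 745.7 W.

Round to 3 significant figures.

6270 hp/ha

1.03 BTU/h/in² × 0.293071 W/BTU/h ÷ 0.00064516 m²/in² = 467.889 W/m²
467.889 W/m² ÷ 745.7 W/hp × 10000 m²/ha = 6274.49 hp/ha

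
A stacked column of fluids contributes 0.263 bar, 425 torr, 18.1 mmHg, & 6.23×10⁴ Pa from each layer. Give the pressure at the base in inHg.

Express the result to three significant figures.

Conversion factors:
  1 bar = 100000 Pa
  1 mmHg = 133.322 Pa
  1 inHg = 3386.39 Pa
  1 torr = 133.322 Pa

43.6 inHg

0.263 bar × 100000 → 26300 Pa
425 torr × 133.322 → 56661.8 Pa
18.1 mmHg × 133.322 → 2413.13 Pa
6.23×10⁴ Pa (already Pa)
Combined: 26300 + 56661.8 + 2413.13 + 62300 = 147675 Pa
In inHg: 147675 / 3386.39 = 43.6084 inHg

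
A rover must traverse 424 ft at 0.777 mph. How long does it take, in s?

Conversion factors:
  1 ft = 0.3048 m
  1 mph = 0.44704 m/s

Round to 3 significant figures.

372 s

424 ft × 0.3048 = 129.235 m
0.777 mph × 0.44704 = 0.34735 m/s
t = d / v = 129.235 m / 0.34735 m/s = 372.06 s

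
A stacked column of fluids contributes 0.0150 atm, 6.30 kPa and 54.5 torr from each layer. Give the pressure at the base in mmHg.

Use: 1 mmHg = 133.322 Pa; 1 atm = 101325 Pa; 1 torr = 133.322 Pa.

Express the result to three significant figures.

0.0150 atm × 101325 = 1519.88 Pa
6.30 kPa × 1000 = 6300 Pa
54.5 torr × 133.322 = 7266.05 Pa
Combined: 1519.88 + 6300 + 7266.05 = 15085.9 Pa
In mmHg: 15085.9 / 133.322 = 113.154 mmHg

113 mmHg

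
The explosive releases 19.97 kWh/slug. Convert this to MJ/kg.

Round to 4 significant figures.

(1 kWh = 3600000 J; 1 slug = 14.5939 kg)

19.97 kWh/slug × 3600000 J/kWh ÷ 14.5939 kg/slug = 4.92617×10⁶ J/kg
4.92617×10⁶ J/kg ÷ 1000000 J/MJ = 4.92617 MJ/kg

4.926 MJ/kg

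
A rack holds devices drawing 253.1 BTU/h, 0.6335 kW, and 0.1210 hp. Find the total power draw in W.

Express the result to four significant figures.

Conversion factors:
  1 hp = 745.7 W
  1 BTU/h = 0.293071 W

797.9 W

253.1 BTU/h × 0.293071 → 74.1763 W
0.6335 kW × 1000 → 633.5 W
0.1210 hp × 745.7 → 90.2297 W
Sum: 74.1763 + 633.5 + 90.2297 = 797.906 W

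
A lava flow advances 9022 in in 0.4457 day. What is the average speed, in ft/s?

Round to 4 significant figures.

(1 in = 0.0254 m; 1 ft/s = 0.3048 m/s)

9022 in × 0.0254 = 229.159 m
0.4457 day × 86400 = 38508.5 s
v = d / t = 229.159 m / 38508.5 s = 0.00595087 m/s
0.00595087 m/s ÷ (0.3048 m/s/ft/s) = 0.0195239 ft/s

0.01952 ft/s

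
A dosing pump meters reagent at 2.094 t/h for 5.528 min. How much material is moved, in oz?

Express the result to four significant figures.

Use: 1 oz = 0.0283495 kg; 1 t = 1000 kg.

2.094 t/h → 0.581667 kg/s
5.528 min → 331.68 s
m = ṁ × t = 0.581667 × 331.68 = 192.927 kg
In oz: 192.927 / 0.0283495 = 6805.31 oz

6805 oz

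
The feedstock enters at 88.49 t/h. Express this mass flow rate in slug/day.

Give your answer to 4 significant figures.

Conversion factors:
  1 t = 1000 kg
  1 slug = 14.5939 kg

1.455×10⁵ slug/day

88.49 t/h × 1000 kg/t ÷ 3600 s/h = 24.5806 kg/s
24.5806 kg/s ÷ 14.5939 kg/slug × 86400 s/day = 145524 slug/day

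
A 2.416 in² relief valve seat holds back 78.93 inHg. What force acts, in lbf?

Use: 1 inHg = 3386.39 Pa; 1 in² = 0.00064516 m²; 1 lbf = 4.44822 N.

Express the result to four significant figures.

78.93 inHg × 3386.39 → 267288 Pa
2.416 in² × 0.00064516 → 0.00155871 m²
F = P × A = 267288 Pa × 0.00155871 m² = 416.624 N
416.624 N ÷ (4.44822 N/lbf) = 93.6608 lbf

93.66 lbf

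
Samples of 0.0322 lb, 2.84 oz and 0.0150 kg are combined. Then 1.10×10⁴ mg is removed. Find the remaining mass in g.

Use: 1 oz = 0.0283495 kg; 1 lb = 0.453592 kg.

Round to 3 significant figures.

0.0322 lb × 0.453592 = 0.0146057 kg
2.84 oz × 0.0283495 = 0.0805126 kg
0.0150 kg (already kg)
1.10×10⁴ mg × 10⁻⁶ = 0.011 kg
Sum: 0.0146057 + 0.0805126 + 0.015 − 0.011 = 0.0991183 kg
In g: 0.0991183 / 0.001 = 99.1183 g

99.1 g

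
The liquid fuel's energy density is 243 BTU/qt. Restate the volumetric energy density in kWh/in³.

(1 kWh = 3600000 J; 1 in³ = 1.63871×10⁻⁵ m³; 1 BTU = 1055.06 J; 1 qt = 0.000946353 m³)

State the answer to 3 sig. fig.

243 BTU/qt × 1055.06 J/BTU ÷ 0.000946353 m³/qt = 2.70913×10⁸ J/m³
2.70913×10⁸ J/m³ ÷ 3600000 J/kWh × 1.63871×10⁻⁵ m³/in³ = 0.00123319 kWh/in³

0.00123 kWh/in³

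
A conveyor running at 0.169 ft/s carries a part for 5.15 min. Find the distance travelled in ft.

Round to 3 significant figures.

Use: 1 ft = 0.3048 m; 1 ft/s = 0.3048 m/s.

52.2 ft

0.169 ft/s × 0.3048 = 0.0515112 m/s
5.15 min × 60 = 309 s
d = v × t = 0.0515112 m/s × 309 s = 15.917 m
15.917 m ÷ (0.3048 m/ft) = 52.2211 ft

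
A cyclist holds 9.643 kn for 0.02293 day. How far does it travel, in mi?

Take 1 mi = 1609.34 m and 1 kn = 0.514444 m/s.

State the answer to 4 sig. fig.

6.107 mi

9.643 kn × 0.514444 = 4.96078 m/s
0.02293 day × 86400 = 1981.15 s
d = v × t = 4.96078 m/s × 1981.15 s = 9828.05 m
9828.05 m ÷ (1609.34 m/mi) = 6.10688 mi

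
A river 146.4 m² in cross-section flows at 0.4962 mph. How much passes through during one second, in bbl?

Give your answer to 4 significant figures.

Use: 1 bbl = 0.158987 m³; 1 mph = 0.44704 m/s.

204.3 bbl

0.4962 mph × 0.44704 = 0.221821 m/s
V = v × A × t = 0.221821 m/s × 146.4 m² × 1 s = 32.4746 m³
32.4746 m³ ÷ (0.158987 m³/bbl) = 204.259 bbl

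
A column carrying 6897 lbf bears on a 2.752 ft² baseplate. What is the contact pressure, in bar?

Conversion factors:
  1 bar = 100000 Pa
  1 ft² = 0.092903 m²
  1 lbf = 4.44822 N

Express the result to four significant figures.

6897 lbf × 4.44822 = 30679.4 N
2.752 ft² × 0.092903 = 0.255669 m²
P = F / A = 30679.4 N / 0.255669 m² = 119997 Pa
119997 Pa ÷ (100000 Pa/bar) = 1.19997 bar

1.200 bar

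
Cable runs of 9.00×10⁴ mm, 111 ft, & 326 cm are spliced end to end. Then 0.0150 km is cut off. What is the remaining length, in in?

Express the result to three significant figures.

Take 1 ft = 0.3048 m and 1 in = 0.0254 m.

4410 in

9.00×10⁴ mm × 0.001 → 90 m
111 ft × 0.3048 → 33.8328 m
326 cm × 0.01 → 3.26 m
0.0150 km × 1000 → 15 m
Sum: 90 + 33.8328 + 3.26 − 15 = 112.093 m
In in: 112.093 / 0.0254 = 4413.11 in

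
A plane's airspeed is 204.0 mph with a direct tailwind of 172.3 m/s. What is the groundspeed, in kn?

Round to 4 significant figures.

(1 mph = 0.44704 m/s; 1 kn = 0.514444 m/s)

512.2 kn

204.0 mph × 0.44704 = 91.1962 m/s
172.3 m/s (already m/s)
Sum: 91.1962 + 172.3 = 263.496 m/s
In kn: 263.496 / 0.514444 = 512.196 kn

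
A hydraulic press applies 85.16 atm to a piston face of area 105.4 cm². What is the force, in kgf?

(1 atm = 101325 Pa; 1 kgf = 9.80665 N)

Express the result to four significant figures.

85.16 atm × 101325 → 8.62884×10⁶ Pa
105.4 cm² × 0.0001 → 0.01054 m²
F = P × A = 8.62884×10⁶ Pa × 0.01054 m² = 90948 N
90948 N ÷ (9.80665 N/kgf) = 9274.12 kgf

9274 kgf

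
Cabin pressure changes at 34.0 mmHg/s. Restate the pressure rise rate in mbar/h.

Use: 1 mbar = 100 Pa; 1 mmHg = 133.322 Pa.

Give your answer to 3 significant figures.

34.0 mmHg/s × 133.322 Pa/mmHg = 4532.95 Pa/s
4532.95 Pa/s ÷ 100 Pa/mbar × 3600 s/h = 163186 mbar/h

1.63×10⁵ mbar/h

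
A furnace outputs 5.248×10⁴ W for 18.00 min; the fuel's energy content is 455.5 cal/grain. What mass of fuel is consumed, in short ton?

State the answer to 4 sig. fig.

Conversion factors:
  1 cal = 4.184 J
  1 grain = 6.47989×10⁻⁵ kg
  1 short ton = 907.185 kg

0.002124 short ton

18.00 min → 1080 s
E = P × t = 52480 × 1080 = 5.66784×10⁷ J
455.5 cal/grain → 2.94112×10⁷ J/kg
m = E / e_s = 5.66784×10⁷ / 2.94112×10⁷ = 1.9271 kg
In short ton: 1.9271 / 907.185 = 0.00212426 short ton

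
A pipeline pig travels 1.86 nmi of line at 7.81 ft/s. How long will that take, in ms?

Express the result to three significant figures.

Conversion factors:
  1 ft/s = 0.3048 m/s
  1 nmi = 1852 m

1.86 nmi × 1852 → 3444.72 m
7.81 ft/s × 0.3048 → 2.38049 m/s
t = d / v = 3444.72 m / 2.38049 m/s = 1447.06 s
1447.06 s ÷ (0.001 s/ms) = 1.44706×10⁶ ms

1.45×10⁶ ms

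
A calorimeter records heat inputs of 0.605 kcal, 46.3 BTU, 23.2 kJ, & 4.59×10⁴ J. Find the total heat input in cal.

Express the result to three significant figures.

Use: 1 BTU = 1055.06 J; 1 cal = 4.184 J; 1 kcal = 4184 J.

2.88×10⁴ cal

0.605 kcal × 4184 = 2531.32 J
46.3 BTU × 1055.06 = 48849.3 J
23.2 kJ × 1000 = 23200 J
4.59×10⁴ J (already J)
Sum: 2531.32 + 48849.3 + 23200 + 45900 = 120481 J
In cal: 120481 / 4.184 = 28795.7 cal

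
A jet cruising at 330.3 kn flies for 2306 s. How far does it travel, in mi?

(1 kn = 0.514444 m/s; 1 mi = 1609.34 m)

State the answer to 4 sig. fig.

243.5 mi

330.3 kn × 0.514444 = 169.921 m/s
d = v × t = 169.921 m/s × 2306 s = 391838 m
391838 m ÷ (1609.34 m/mi) = 243.477 mi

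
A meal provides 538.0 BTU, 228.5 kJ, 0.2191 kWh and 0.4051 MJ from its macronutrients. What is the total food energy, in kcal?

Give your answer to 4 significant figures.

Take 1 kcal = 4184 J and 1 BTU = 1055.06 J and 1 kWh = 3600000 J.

475.6 kcal

538.0 BTU × 1055.06 → 567622 J
228.5 kJ × 1000 → 228500 J
0.2191 kWh × 3600000 → 788760 J
0.4051 MJ × 1000000 → 405100 J
Sum: 567622 + 228500 + 788760 + 405100 = 1.98998×10⁶ J
In kcal: 1.98998×10⁶ / 4184 = 475.617 kcal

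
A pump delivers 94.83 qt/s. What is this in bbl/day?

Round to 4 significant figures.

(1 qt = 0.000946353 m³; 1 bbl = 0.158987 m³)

4.877×10⁴ bbl/day

94.83 qt/s × 0.000946353 m³/qt = 0.0897427 m³/s
0.0897427 m³/s ÷ 0.158987 m³/bbl × 86400 s/day = 48769.8 bbl/day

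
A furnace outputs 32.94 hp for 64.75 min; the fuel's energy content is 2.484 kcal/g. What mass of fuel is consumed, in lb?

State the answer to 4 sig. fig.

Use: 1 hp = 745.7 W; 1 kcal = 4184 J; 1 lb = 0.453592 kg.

32.94 hp → 24563.4 W
64.75 min → 3885 s
E = P × t = 24563.4 × 3885 = 9.54288×10⁷ J
2.484 kcal/g → 1.03931×10⁷ J/kg
m = E / e_s = 9.54288×10⁷ / 1.03931×10⁷ = 9.18194 kg
In lb: 9.18194 / 0.453592 = 20.2427 lb

20.24 lb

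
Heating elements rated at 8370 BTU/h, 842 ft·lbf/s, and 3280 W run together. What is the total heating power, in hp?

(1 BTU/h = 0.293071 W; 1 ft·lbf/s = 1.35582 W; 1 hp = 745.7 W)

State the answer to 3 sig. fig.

9.22 hp

8370 BTU/h × 0.293071 → 2453 W
842 ft·lbf/s × 1.35582 → 1141.6 W
3280 W (already W)
Sum: 2453 + 1141.6 + 3280 = 6874.6 W
In hp: 6874.6 / 745.7 = 9.21899 hp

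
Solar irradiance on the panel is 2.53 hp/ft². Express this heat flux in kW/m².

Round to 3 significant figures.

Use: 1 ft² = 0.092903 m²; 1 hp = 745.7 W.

2.53 hp/ft² × 745.7 W/hp ÷ 0.092903 m²/ft² = 20307.4 W/m²
20307.4 W/m² ÷ 1000 W/kW = 20.3074 kW/m²

20.3 kW/m²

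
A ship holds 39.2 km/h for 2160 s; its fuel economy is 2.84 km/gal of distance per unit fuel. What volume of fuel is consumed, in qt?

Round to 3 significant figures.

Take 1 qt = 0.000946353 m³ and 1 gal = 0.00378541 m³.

33.1 qt

39.2 km/h → 10.8889 m/s
d = v × t = 10.8889 × 2160 = 23520 m
2.84 km/gal → 750249 m/m³
V = d / (distance per unit fuel) = 23520 / 750249 = 0.0313496 m³
In qt: 0.0313496 / 0.000946353 = 33.1268 qt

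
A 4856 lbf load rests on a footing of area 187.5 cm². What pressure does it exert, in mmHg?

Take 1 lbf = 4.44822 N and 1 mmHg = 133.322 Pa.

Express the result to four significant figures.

8641 mmHg

4856 lbf × 4.44822 = 21600.6 N
187.5 cm² × 0.0001 = 0.01875 m²
P = F / A = 21600.6 N / 0.01875 m² = 1.15203×10⁶ Pa
1.15203×10⁶ Pa ÷ (133.322 Pa/mmHg) = 8640.96 mmHg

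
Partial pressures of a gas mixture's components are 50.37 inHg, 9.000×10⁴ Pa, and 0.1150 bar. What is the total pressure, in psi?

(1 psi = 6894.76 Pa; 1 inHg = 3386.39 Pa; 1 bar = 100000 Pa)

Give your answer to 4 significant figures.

50.37 inHg × 3386.39 → 170572 Pa
9.000×10⁴ Pa (already Pa)
0.1150 bar × 100000 → 11500 Pa
Sum: 170572 + 90000 + 11500 = 272072 Pa
In psi: 272072 / 6894.76 = 39.4607 psi

39.46 psi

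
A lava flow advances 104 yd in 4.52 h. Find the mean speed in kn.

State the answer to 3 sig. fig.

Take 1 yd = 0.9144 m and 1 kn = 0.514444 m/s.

0.0114 kn

104 yd × 0.9144 = 95.0976 m
4.52 h × 3600 = 16272 s
v = d / t = 95.0976 m / 16272 s = 0.00584425 m/s
0.00584425 m/s ÷ (0.514444 m/s/kn) = 0.0113603 kn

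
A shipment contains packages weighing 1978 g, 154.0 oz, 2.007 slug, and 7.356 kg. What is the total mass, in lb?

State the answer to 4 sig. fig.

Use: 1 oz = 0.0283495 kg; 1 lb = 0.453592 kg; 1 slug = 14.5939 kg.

94.78 lb

1978 g × 0.001 = 1.978 kg
154.0 oz × 0.0283495 = 4.36582 kg
2.007 slug × 14.5939 = 29.29 kg
7.356 kg (already kg)
Combined: 1.978 + 4.36582 + 29.29 + 7.356 = 42.9898 kg
In lb: 42.9898 / 0.453592 = 94.7764 lb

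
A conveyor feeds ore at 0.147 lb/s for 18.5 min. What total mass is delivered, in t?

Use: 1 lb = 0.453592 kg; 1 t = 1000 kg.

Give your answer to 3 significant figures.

0.0740 t

0.147 lb/s → 0.066678 kg/s
18.5 min → 1110 s
m = ṁ × t = 0.066678 × 1110 = 74.0126 kg
In t: 74.0126 / 1000 = 0.0740126 t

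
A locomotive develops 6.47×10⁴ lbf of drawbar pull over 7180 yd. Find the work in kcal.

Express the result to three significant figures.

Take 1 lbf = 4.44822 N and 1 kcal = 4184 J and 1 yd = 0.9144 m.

6.47×10⁴ lbf × 4.44822 = 287800 N
7180 yd × 0.9144 = 6565.39 m
W = F × d = 287800 N × 6565.39 m = 1.88952×10⁹ J
1.88952×10⁹ J ÷ (4184 J/kcal) = 451606 kcal

4.52×10⁵ kcal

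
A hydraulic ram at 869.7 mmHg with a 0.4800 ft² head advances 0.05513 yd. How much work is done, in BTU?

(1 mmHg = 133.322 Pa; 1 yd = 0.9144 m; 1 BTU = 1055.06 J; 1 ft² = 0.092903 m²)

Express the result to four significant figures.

869.7 mmHg → 115950 Pa
0.4800 ft² → 0.0445934 m²
F = P × A = 115950 × 0.0445934 = 5170.6 N
0.05513 yd → 0.0504109 m
W = F × d = 5170.6 × 0.0504109 = 260.655 J
In BTU: 260.655 / 1055.06 = 0.247052 BTU

0.2471 BTU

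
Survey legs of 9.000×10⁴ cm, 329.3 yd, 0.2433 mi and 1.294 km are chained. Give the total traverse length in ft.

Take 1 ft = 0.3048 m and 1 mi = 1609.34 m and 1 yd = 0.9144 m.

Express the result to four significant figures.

9471 ft

9.000×10⁴ cm × 0.01 → 900 m
329.3 yd × 0.9144 → 301.112 m
0.2433 mi × 1609.34 → 391.552 m
1.294 km × 1000 → 1294 m
Total: 900 + 301.112 + 391.552 + 1294 = 2886.66 m
In ft: 2886.66 / 0.3048 = 9470.67 ft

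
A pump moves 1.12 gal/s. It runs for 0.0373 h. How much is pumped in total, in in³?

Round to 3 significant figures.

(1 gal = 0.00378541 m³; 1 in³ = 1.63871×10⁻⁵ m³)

3.47×10⁴ in³

1.12 gal/s → 0.00423966 m³/s
0.0373 h → 134.28 s
V = Q × t = 0.00423966 × 134.28 = 0.569302 m³
In in³: 0.569302 / 1.63871×10⁻⁵ = 34740.9 in³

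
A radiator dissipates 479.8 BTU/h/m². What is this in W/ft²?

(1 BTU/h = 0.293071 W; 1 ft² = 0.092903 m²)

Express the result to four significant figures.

13.06 W/ft²

479.8 BTU/h/m² × 0.293071 W/BTU/h = 140.615 W/m²
140.615 W/m² × 0.092903 m²/ft² = 13.0636 W/ft²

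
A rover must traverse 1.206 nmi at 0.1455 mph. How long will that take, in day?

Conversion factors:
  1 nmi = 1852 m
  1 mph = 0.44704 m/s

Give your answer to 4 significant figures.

1.206 nmi × 1852 = 2233.51 m
0.1455 mph × 0.44704 = 0.0650443 m/s
t = d / v = 2233.51 m / 0.0650443 m/s = 34338.3 s
34338.3 s ÷ (86400 s/day) = 0.397434 day

0.3974 day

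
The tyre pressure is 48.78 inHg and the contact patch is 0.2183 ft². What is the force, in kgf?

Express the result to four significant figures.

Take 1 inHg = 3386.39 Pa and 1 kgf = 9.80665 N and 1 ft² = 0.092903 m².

48.78 inHg × 3386.39 = 165188 Pa
0.2183 ft² × 0.092903 = 0.0202807 m²
F = P × A = 165188 Pa × 0.0202807 m² = 3350.13 N
3350.13 N ÷ (9.80665 N/kgf) = 341.618 kgf

341.6 kgf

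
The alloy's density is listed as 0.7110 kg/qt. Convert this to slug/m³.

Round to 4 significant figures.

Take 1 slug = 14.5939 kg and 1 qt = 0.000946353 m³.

51.48 slug/m³

0.7110 kg/qt ÷ 0.000946353 m³/qt = 751.305 kg/m³
751.305 kg/m³ ÷ 14.5939 kg/slug = 51.4808 slug/m³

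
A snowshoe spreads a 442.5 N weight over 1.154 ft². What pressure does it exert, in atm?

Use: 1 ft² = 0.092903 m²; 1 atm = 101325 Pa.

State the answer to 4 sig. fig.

0.04073 atm

1.154 ft² × 0.092903 = 0.10721 m²
P = F / A = 442.5 N / 0.10721 m² = 4127.41 Pa
4127.41 Pa ÷ (101325 Pa/atm) = 0.0407344 atm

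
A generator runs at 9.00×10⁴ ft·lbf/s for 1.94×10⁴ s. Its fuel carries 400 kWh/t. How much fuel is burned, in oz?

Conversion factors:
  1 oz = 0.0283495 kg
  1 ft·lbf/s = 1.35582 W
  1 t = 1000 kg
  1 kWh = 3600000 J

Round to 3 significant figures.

9.00×10⁴ ft·lbf/s → 122024 W
E = P × t = 122024 × 19400 = 2.36727×10⁹ J
400 kWh/t → 1.44×10⁶ J/kg
m = E / e_s = 2.36727×10⁹ / 1.44×10⁶ = 1643.94 kg
In oz: 1643.94 / 0.0283495 = 57988.3 oz

5.80×10⁴ oz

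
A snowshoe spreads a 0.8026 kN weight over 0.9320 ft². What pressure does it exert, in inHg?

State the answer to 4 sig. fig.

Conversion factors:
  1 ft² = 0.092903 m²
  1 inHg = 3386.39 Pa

2.737 inHg

0.8026 kN × 1000 → 802.6 N
0.9320 ft² × 0.092903 → 0.0865856 m²
P = F / A = 802.6 N / 0.0865856 m² = 9269.44 Pa
9269.44 Pa ÷ (3386.39 Pa/inHg) = 2.73726 inHg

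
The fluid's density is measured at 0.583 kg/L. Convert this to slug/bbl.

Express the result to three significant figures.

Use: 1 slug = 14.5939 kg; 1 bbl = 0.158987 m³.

6.35 slug/bbl

0.583 kg/L ÷ 0.001 m³/L = 583 kg/m³
583 kg/m³ ÷ 14.5939 kg/slug × 0.158987 m³/bbl = 6.35124 slug/bbl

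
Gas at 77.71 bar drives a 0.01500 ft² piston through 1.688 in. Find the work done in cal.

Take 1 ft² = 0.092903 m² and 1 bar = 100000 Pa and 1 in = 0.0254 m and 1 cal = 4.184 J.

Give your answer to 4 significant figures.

77.71 bar → 7.771×10⁶ Pa
0.01500 ft² → 0.00139354 m²
F = P × A = 7.771×10⁶ × 0.00139354 = 10829.2 N
1.688 in → 0.0428752 m
W = F × d = 10829.2 × 0.0428752 = 464.304 J
In cal: 464.304 / 4.184 = 110.971 cal

111.0 cal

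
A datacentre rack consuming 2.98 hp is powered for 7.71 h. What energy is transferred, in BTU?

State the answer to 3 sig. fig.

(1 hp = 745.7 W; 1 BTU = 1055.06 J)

5.85×10⁴ BTU

2.98 hp × 745.7 → 2222.19 W
7.71 h × 3600 → 27756 s
E = P × t = 2222.19 W × 27756 s = 6.16791×10⁷ J
6.16791×10⁷ J ÷ (1055.06 J/BTU) = 58460.3 BTU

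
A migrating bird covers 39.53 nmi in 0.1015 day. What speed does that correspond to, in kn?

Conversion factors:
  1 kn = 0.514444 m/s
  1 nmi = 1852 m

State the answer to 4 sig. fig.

39.53 nmi × 1852 = 73209.6 m
0.1015 day × 86400 = 8769.6 s
v = d / t = 73209.6 m / 8769.6 s = 8.34811 m/s
8.34811 m/s ÷ (0.514444 m/s/kn) = 16.2274 kn

16.23 kn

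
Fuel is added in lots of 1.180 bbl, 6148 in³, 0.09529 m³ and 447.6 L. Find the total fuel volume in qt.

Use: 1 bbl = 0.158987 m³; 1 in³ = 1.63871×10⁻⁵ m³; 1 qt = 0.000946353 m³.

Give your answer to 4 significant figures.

1.180 bbl × 0.158987 = 0.187605 m³
6148 in³ × 1.63871×10⁻⁵ = 0.100748 m³
0.09529 m³ (already m³)
447.6 L × 0.001 = 0.4476 m³
Combined: 0.187605 + 0.100748 + 0.09529 + 0.4476 = 0.831243 m³
In qt: 0.831243 / 0.000946353 = 878.365 qt

878.4 qt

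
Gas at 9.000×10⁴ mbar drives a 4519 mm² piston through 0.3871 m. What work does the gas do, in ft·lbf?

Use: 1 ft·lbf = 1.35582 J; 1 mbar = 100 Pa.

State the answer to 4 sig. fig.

9.000×10⁴ mbar → 9×10⁶ Pa
4519 mm² → 0.004519 m²
F = P × A = 9×10⁶ × 0.004519 = 40671 N
W = F × d = 40671 × 0.3871 = 15743.7 J
In ft·lbf: 15743.7 / 1.35582 = 11611.9 ft·lbf

1.161×10⁴ ft·lbf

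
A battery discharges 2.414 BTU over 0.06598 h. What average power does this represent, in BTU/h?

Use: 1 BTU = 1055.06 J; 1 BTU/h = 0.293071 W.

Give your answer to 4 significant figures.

36.59 BTU/h

2.414 BTU × 1055.06 = 2546.91 J
0.06598 h × 3600 = 237.528 s
P = E / t = 2546.91 J / 237.528 s = 10.7226 W
10.7226 W ÷ (0.293071 W/BTU/h) = 36.587 BTU/h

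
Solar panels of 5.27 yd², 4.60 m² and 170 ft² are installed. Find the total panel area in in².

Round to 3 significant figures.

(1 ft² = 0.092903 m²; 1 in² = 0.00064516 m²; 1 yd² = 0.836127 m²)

5.27 yd² × 0.836127 = 4.40639 m²
4.60 m² (already m²)
170 ft² × 0.092903 = 15.7935 m²
Sum: 4.40639 + 4.6 + 15.7935 = 24.7999 m²
In in²: 24.7999 / 0.00064516 = 38439.9 in²

3.84×10⁴ in²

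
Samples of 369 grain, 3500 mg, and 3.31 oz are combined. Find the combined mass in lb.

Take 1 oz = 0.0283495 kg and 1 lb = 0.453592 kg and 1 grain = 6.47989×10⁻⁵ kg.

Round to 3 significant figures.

369 grain × 6.47989×10⁻⁵ → 0.0239108 kg
3500 mg × 10⁻⁶ → 0.0035 kg
3.31 oz × 0.0283495 → 0.0938368 kg
Combined: 0.0239108 + 0.0035 + 0.0938368 = 0.121248 kg
In lb: 0.121248 / 0.453592 = 0.267306 lb

0.267 lb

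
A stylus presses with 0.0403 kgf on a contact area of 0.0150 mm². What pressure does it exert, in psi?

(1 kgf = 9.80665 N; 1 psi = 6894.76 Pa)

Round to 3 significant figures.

0.0403 kgf × 9.80665 = 0.395208 N
0.0150 mm² × 10⁻⁶ = 1.5×10⁻⁸ m²
P = F / A = 0.395208 N / 1.5×10⁻⁸ m² = 2.63472×10⁷ Pa
2.63472×10⁷ Pa ÷ (6894.76 Pa/psi) = 3821.34 psi

3820 psi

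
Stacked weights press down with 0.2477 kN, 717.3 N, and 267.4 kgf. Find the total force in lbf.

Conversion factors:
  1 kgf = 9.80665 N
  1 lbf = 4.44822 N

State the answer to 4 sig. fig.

806.5 lbf

0.2477 kN × 1000 = 247.7 N
717.3 N (already N)
267.4 kgf × 9.80665 = 2622.3 N
Combined: 247.7 + 717.3 + 2622.3 = 3587.3 N
In lbf: 3587.3 / 4.44822 = 806.457 lbf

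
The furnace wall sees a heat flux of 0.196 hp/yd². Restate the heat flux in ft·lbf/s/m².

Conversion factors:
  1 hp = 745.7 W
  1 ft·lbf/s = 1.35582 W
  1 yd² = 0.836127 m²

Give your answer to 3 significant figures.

0.196 hp/yd² × 745.7 W/hp ÷ 0.836127 m²/yd² = 174.803 W/m²
174.803 W/m² ÷ 1.35582 W/ft·lbf/s = 128.928 ft·lbf/s/m²

129 ft·lbf/s/m²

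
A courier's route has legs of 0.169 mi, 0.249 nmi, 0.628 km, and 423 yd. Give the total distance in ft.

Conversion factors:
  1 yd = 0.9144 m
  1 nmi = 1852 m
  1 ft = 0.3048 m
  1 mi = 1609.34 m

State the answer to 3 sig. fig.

5730 ft

0.169 mi × 1609.34 = 271.978 m
0.249 nmi × 1852 = 461.148 m
0.628 km × 1000 = 628 m
423 yd × 0.9144 = 386.791 m
Combined: 271.978 + 461.148 + 628 + 386.791 = 1747.92 m
In ft: 1747.92 / 0.3048 = 5734.65 ft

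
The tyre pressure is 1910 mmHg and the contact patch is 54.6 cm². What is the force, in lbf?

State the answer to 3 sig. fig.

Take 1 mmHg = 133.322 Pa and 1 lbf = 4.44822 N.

313 lbf

1910 mmHg × 133.322 = 254645 Pa
54.6 cm² × 0.0001 = 0.00546 m²
F = P × A = 254645 Pa × 0.00546 m² = 1390.36 N
1390.36 N ÷ (4.44822 N/lbf) = 312.565 lbf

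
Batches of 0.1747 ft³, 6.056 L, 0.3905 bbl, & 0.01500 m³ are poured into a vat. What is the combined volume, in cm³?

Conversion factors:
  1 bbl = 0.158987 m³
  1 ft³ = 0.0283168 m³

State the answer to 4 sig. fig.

8.809×10⁴ cm³

0.1747 ft³ × 0.0283168 = 0.00494694 m³
6.056 L × 0.001 = 0.006056 m³
0.3905 bbl × 0.158987 = 0.0620844 m³
0.01500 m³ (already m³)
Combined: 0.00494694 + 0.006056 + 0.0620844 + 0.015 = 0.0880873 m³
In cm³: 0.0880873 / 10⁻⁶ = 88087.3 cm³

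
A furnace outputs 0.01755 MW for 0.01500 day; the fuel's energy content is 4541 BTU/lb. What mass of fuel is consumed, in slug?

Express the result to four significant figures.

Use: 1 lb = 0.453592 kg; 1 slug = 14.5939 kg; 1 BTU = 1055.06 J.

0.1476 slug

0.01755 MW → 17550 W
0.01500 day → 1296 s
E = P × t = 17550 × 1296 = 2.27448×10⁷ J
4541 BTU/lb → 1.05624×10⁷ J/kg
m = E / e_s = 2.27448×10⁷ / 1.05624×10⁷ = 2.15337 kg
In slug: 2.15337 / 14.5939 = 0.147553 slug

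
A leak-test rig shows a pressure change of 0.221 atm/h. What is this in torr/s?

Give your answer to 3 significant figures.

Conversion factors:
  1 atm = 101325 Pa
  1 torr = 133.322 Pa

0.0467 torr/s

0.221 atm/h × 101325 Pa/atm ÷ 3600 s/h = 6.22023 Pa/s
6.22023 Pa/s ÷ 133.322 Pa/torr = 0.0466557 torr/s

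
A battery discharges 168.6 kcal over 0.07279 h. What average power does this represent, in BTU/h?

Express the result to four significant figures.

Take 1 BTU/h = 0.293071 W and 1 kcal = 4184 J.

168.6 kcal × 4184 = 705422 J
0.07279 h × 3600 = 262.044 s
P = E / t = 705422 J / 262.044 s = 2692 W
2692 W ÷ (0.293071 W/BTU/h) = 9185.49 BTU/h

9185 BTU/h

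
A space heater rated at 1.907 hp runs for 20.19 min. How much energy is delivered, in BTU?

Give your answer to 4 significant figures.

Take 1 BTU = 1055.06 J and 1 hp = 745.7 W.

1633 BTU

1.907 hp × 745.7 → 1422.05 W
20.19 min × 60 → 1211.4 s
E = P × t = 1422.05 W × 1211.4 s = 1.72267×10⁶ J
1.72267×10⁶ J ÷ (1055.06 J/BTU) = 1632.77 BTU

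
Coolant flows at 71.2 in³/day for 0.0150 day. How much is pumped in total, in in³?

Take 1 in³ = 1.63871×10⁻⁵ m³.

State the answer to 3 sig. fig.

71.2 in³/day → 1.35042×10⁻⁸ m³/s
0.0150 day → 1296 s
V = Q × t = 1.35042×10⁻⁸ × 1296 = 1.75014×10⁻⁵ m³
In in³: 1.75014×10⁻⁵ / 1.63871×10⁻⁵ = 1.068 in³

1.07 in³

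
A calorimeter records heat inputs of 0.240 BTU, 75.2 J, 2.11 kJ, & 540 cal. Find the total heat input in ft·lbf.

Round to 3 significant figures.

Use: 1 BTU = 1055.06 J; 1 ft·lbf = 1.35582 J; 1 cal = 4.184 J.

0.240 BTU × 1055.06 = 253.214 J
75.2 J (already J)
2.11 kJ × 1000 = 2110 J
540 cal × 4.184 = 2259.36 J
Combined: 253.214 + 75.2 + 2110 + 2259.36 = 4697.77 J
In ft·lbf: 4697.77 / 1.35582 = 3464.89 ft·lbf

3460 ft·lbf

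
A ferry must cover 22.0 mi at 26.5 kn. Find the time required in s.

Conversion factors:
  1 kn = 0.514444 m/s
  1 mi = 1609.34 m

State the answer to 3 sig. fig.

22.0 mi × 1609.34 → 35405.5 m
26.5 kn × 0.514444 → 13.6328 m/s
t = d / v = 35405.5 m / 13.6328 m/s = 2597.08 s

2600 s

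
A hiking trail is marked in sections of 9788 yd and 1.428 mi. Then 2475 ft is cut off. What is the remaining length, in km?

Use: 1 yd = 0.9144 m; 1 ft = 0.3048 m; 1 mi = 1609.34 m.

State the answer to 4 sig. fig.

10.49 km

9788 yd × 0.9144 = 8950.15 m
1.428 mi × 1609.34 = 2298.14 m
2475 ft × 0.3048 = 754.38 m
Result: 8950.15 + 2298.14 − 754.38 = 10493.9 m
In km: 10493.9 / 1000 = 10.4939 km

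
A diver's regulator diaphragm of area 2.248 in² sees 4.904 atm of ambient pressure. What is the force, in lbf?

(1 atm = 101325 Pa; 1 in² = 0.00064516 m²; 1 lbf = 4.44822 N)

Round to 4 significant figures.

4.904 atm × 101325 = 496898 Pa
2.248 in² × 0.00064516 = 0.00145032 m²
F = P × A = 496898 Pa × 0.00145032 m² = 720.661 N
720.661 N ÷ (4.44822 N/lbf) = 162.011 lbf

162.0 lbf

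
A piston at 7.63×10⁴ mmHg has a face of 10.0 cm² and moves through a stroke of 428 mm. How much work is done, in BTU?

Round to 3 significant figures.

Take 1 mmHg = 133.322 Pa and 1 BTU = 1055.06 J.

7.63×10⁴ mmHg → 1.01725×10⁷ Pa
10.0 cm² → 0.001 m²
F = P × A = 1.01725×10⁷ × 0.001 = 10172.5 N
428 mm → 0.428 m
W = F × d = 10172.5 × 0.428 = 4353.83 J
In BTU: 4353.83 / 1055.06 = 4.12662 BTU

4.13 BTU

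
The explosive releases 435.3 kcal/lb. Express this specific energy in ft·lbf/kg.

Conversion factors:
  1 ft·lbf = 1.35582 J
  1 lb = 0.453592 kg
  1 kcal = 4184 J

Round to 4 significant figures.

435.3 kcal/lb × 4184 J/kcal ÷ 0.453592 kg/lb = 4.01527×10⁶ J/kg
4.01527×10⁶ J/kg ÷ 1.35582 J/ft·lbf = 2.96151×10⁶ ft·lbf/kg

2.962×10⁶ ft·lbf/kg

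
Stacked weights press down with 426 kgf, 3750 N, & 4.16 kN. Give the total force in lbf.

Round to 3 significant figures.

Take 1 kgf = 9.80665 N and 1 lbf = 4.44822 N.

2720 lbf

426 kgf × 9.80665 = 4177.63 N
3750 N (already N)
4.16 kN × 1000 = 4160 N
Sum: 4177.63 + 3750 + 4160 = 12087.6 N
In lbf: 12087.6 / 4.44822 = 2717.4 lbf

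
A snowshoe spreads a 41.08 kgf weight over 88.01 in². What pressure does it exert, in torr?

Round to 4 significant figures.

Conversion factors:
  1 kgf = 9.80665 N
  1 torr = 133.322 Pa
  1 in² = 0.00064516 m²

41.08 kgf × 9.80665 → 402.857 N
88.01 in² × 0.00064516 → 0.0567805 m²
P = F / A = 402.857 N / 0.0567805 m² = 7094.99 Pa
7094.99 Pa ÷ (133.322 Pa/torr) = 53.2169 torr

53.22 torr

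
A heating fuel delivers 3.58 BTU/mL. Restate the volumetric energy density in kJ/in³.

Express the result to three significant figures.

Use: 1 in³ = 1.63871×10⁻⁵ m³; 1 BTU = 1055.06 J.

3.58 BTU/mL × 1055.06 J/BTU ÷ 10⁻⁶ m³/mL = 3.77711×10⁹ J/m³
3.77711×10⁹ J/m³ ÷ 1000 J/kJ × 1.63871×10⁻⁵ m³/in³ = 61.8959 kJ/in³

61.9 kJ/in³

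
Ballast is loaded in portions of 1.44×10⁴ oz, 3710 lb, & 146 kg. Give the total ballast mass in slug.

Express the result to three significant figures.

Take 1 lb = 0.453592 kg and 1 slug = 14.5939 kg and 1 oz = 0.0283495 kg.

153 slug

1.44×10⁴ oz × 0.0283495 = 408.233 kg
3710 lb × 0.453592 = 1682.83 kg
146 kg (already kg)
Total: 408.233 + 1682.83 + 146 = 2237.06 kg
In slug: 2237.06 / 14.5939 = 153.287 slug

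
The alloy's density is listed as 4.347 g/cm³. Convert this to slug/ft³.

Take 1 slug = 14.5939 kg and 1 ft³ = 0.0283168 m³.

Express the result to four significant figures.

4.347 g/cm³ × 0.001 kg/g ÷ 10⁻⁶ m³/cm³ = 4347 kg/m³
4347 kg/m³ ÷ 14.5939 kg/slug × 0.0283168 m³/ft³ = 8.43456 slug/ft³

8.435 slug/ft³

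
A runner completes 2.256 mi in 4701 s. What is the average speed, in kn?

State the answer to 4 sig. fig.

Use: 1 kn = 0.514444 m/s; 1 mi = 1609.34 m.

2.256 mi × 1609.34 → 3630.67 m
v = d / t = 3630.67 m / 4701 s = 0.772319 m/s
0.772319 m/s ÷ (0.514444 m/s/kn) = 1.50127 kn

1.501 kn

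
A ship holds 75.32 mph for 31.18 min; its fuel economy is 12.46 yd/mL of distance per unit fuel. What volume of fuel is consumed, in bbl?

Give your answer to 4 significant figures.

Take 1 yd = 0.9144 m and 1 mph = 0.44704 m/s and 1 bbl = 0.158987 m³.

75.32 mph → 33.6711 m/s
31.18 min → 1870.8 s
d = v × t = 33.6711 × 1870.8 = 62991.9 m
12.46 yd/mL → 1.13934×10⁷ m/m³
V = d / (distance per unit fuel) = 62991.9 / 1.13934×10⁷ = 0.00552881 m³
In bbl: 0.00552881 / 0.158987 = 0.0347752 bbl

0.03478 bbl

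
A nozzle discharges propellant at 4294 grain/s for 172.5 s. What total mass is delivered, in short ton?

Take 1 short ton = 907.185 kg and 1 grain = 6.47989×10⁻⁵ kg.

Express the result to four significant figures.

4294 grain/s → 0.278246 kg/s
m = ṁ × t = 0.278246 × 172.5 = 47.9974 kg
In short ton: 47.9974 / 907.185 = 0.0529081 short ton

0.05291 short ton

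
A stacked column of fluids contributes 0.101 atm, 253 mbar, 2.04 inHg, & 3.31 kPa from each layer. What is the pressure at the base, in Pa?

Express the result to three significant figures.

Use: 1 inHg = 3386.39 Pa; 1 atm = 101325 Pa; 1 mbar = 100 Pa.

0.101 atm × 101325 = 10233.8 Pa
253 mbar × 100 = 25300 Pa
2.04 inHg × 3386.39 = 6908.24 Pa
3.31 kPa × 1000 = 3310 Pa
Total: 10233.8 + 25300 + 6908.24 + 3310 = 45752 Pa

4.58×10⁴ Pa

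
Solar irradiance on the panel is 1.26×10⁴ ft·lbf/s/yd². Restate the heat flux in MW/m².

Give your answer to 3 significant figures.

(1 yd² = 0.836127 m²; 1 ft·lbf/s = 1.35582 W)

1.26×10⁴ ft·lbf/s/yd² × 1.35582 W/ft·lbf/s ÷ 0.836127 m²/yd² = 20431.5 W/m²
20431.5 W/m² ÷ 1000000 W/MW = 0.0204315 MW/m²

0.0204 MW/m²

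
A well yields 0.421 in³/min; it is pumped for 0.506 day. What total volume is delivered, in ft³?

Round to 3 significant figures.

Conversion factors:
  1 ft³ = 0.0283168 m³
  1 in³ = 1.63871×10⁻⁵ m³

0.421 in³/min → 1.14983×10⁻⁷ m³/s
0.506 day → 43718.4 s
V = Q × t = 1.14983×10⁻⁷ × 43718.4 = 0.00502687 m³
In ft³: 0.00502687 / 0.0283168 = 0.177523 ft³

0.178 ft³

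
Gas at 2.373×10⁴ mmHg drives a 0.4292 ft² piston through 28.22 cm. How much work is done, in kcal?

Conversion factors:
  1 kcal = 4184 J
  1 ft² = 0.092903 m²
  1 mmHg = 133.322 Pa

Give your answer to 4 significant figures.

8.509 kcal

2.373×10⁴ mmHg → 3.16373×10⁶ Pa
0.4292 ft² → 0.039874 m²
F = P × A = 3.16373×10⁶ × 0.039874 = 126151 N
28.22 cm → 0.2822 m
W = F × d = 126151 × 0.2822 = 35599.8 J
In kcal: 35599.8 / 4184 = 8.50856 kcal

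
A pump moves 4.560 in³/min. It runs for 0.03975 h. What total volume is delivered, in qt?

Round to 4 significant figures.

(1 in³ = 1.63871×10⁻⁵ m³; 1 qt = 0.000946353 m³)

4.560 in³/min → 1.24542×10⁻⁶ m³/s
0.03975 h → 143.1 s
V = Q × t = 1.24542×10⁻⁶ × 143.1 = 1.7822×10⁻⁴ m³
In qt: 1.7822×10⁻⁴ / 0.000946353 = 0.188323 qt

0.1883 qt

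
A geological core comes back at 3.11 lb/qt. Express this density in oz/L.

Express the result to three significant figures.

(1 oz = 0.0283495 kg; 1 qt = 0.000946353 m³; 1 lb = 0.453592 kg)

3.11 lb/qt × 0.453592 kg/lb ÷ 0.000946353 m³/qt = 1490.64 kg/m³
1490.64 kg/m³ ÷ 0.0283495 kg/oz × 0.001 m³/L = 52.5808 oz/L

52.6 oz/L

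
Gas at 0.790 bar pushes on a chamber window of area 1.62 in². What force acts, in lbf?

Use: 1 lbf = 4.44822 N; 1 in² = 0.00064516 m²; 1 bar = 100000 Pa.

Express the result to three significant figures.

18.6 lbf

0.790 bar × 100000 → 79000 Pa
1.62 in² × 0.00064516 → 0.00104516 m²
F = P × A = 79000 Pa × 0.00104516 m² = 82.5676 N
82.5676 N ÷ (4.44822 N/lbf) = 18.5619 lbf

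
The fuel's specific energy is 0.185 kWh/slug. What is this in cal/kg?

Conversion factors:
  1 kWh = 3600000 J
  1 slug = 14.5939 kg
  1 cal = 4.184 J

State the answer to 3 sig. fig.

1.09×10⁴ cal/kg

0.185 kWh/slug × 3600000 J/kWh ÷ 14.5939 kg/slug = 45635.5 J/kg
45635.5 J/kg ÷ 4.184 J/cal = 10907.1 cal/kg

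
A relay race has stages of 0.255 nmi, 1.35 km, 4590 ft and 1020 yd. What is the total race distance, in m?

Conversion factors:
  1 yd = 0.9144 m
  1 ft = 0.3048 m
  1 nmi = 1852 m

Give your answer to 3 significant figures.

0.255 nmi × 1852 = 472.26 m
1.35 km × 1000 = 1350 m
4590 ft × 0.3048 = 1399.03 m
1020 yd × 0.9144 = 932.688 m
Combined: 472.26 + 1350 + 1399.03 + 932.688 = 4153.98 m

4150 m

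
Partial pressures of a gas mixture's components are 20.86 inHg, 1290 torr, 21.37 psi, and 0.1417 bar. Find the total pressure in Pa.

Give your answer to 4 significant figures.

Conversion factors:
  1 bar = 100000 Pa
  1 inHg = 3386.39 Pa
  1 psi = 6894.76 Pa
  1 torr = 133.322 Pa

20.86 inHg × 3386.39 = 70640.1 Pa
1290 torr × 133.322 = 171985 Pa
21.37 psi × 6894.76 = 147341 Pa
0.1417 bar × 100000 = 14170 Pa
Sum: 70640.1 + 171985 + 147341 + 14170 = 404136 Pa

4.041×10⁵ Pa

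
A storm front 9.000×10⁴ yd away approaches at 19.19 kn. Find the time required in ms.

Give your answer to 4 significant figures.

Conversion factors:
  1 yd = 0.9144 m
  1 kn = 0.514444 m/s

9.000×10⁴ yd × 0.9144 → 82296 m
19.19 kn × 0.514444 → 9.87218 m/s
t = d / v = 82296 m / 9.87218 m/s = 8336.15 s
8336.15 s ÷ (0.001 s/ms) = 8.33615×10⁶ ms

8.336×10⁶ ms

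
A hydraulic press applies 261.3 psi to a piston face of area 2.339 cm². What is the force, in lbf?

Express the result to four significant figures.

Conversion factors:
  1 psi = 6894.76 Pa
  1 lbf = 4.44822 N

94.73 lbf

261.3 psi × 6894.76 → 1.8016×10⁶ Pa
2.339 cm² × 0.0001 → 2.339×10⁻⁴ m²
F = P × A = 1.8016×10⁶ Pa × 2.339×10⁻⁴ m² = 421.394 N
421.394 N ÷ (4.44822 N/lbf) = 94.7332 lbf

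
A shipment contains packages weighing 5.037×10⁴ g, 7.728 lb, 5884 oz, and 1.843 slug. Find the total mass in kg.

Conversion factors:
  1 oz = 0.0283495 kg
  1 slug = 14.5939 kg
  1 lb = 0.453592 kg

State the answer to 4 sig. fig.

5.037×10⁴ g × 0.001 = 50.37 kg
7.728 lb × 0.453592 = 3.50536 kg
5884 oz × 0.0283495 = 166.808 kg
1.843 slug × 14.5939 = 26.8966 kg
Combined: 50.37 + 3.50536 + 166.808 + 26.8966 = 247.58 kg

247.6 kg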